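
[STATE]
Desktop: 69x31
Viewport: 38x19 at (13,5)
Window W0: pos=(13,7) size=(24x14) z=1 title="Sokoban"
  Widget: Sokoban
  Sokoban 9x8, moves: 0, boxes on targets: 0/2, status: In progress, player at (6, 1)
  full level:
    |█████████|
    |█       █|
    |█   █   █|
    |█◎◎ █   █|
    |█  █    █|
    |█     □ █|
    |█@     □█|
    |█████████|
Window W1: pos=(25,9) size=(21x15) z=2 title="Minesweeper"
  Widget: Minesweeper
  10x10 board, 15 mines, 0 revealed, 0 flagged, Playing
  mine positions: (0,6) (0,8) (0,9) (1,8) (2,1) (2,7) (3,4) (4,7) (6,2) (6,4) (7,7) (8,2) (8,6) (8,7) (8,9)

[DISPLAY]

                                      
                                      
┏━━━━━━━━━━━━━━━━━━━━━━┓              
┃ Sokoban              ┃              
┠───────────┏━━━━━━━━━━━━━━━━━━━┓     
┃█████████  ┃ Minesweeper       ┃     
┃█       █  ┠───────────────────┨     
┃█   █   █  ┃■■■■■■■■■■         ┃     
┃█◎◎ █   █  ┃■■■■■■■■■■         ┃     
┃█  █    █  ┃■■■■■■■■■■         ┃     
┃█     □ █  ┃■■■■■■■■■■         ┃     
┃█@     □█  ┃■■■■■■■■■■         ┃     
┃█████████  ┃■■■■■■■■■■         ┃     
┃Moves: 0  0┃■■■■■■■■■■         ┃     
┃           ┃■■■■■■■■■■         ┃     
┗━━━━━━━━━━━┃■■■■■■■■■■         ┃     
            ┃■■■■■■■■■■         ┃     
            ┃                   ┃     
            ┗━━━━━━━━━━━━━━━━━━━┛     


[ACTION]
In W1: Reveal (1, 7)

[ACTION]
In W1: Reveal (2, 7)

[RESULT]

                                      
                                      
┏━━━━━━━━━━━━━━━━━━━━━━┓              
┃ Sokoban              ┃              
┠───────────┏━━━━━━━━━━━━━━━━━━━┓     
┃█████████  ┃ Minesweeper       ┃     
┃█       █  ┠───────────────────┨     
┃█   █   █  ┃■■■■■■✹■✹✹         ┃     
┃█◎◎ █   █  ┃■■■■■■■4✹■         ┃     
┃█  █    █  ┃■✹■■■■■✹■■         ┃     
┃█     □ █  ┃■■■■✹■■■■■         ┃     
┃█@     □█  ┃■■■■■■■✹■■         ┃     
┃█████████  ┃■■■■■■■■■■         ┃     
┃Moves: 0  0┃■■✹■✹■■■■■         ┃     
┃           ┃■■■■■■■✹■■         ┃     
┗━━━━━━━━━━━┃■■✹■■■✹✹■✹         ┃     
            ┃■■■■■■■■■■         ┃     
            ┃                   ┃     
            ┗━━━━━━━━━━━━━━━━━━━┛     


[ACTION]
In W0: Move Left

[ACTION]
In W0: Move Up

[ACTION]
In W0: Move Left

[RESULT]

                                      
                                      
┏━━━━━━━━━━━━━━━━━━━━━━┓              
┃ Sokoban              ┃              
┠───────────┏━━━━━━━━━━━━━━━━━━━┓     
┃█████████  ┃ Minesweeper       ┃     
┃█       █  ┠───────────────────┨     
┃█   █   █  ┃■■■■■■✹■✹✹         ┃     
┃█◎◎ █   █  ┃■■■■■■■4✹■         ┃     
┃█  █    █  ┃■✹■■■■■✹■■         ┃     
┃█@    □ █  ┃■■■■✹■■■■■         ┃     
┃█      □█  ┃■■■■■■■✹■■         ┃     
┃█████████  ┃■■■■■■■■■■         ┃     
┃Moves: 1  0┃■■✹■✹■■■■■         ┃     
┃           ┃■■■■■■■✹■■         ┃     
┗━━━━━━━━━━━┃■■✹■■■✹✹■✹         ┃     
            ┃■■■■■■■■■■         ┃     
            ┃                   ┃     
            ┗━━━━━━━━━━━━━━━━━━━┛     


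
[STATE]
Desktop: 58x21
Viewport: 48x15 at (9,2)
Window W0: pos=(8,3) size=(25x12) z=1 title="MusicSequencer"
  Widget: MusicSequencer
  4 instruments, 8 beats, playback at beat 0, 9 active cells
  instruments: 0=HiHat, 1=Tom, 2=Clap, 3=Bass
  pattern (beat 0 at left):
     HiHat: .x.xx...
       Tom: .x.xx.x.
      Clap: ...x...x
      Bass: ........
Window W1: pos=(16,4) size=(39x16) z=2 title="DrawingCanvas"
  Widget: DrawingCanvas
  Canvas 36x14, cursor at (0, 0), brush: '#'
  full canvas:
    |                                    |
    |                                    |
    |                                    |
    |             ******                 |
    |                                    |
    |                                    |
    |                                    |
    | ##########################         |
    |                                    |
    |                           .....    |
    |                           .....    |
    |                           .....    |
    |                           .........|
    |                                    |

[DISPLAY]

                                                
━━━━━━━━━━━━━━━━━━━━━━━┓                        
 MusicS┏━━━━━━━━━━━━━━━━━━━━━━━━━━━━━━━━━━━━━┓  
───────┃ DrawingCanvas                       ┃  
      ▼┠─────────────────────────────────────┨  
 HiHat·┃+                                    ┃  
   Tom·┃                                     ┃  
  Clap·┃                                     ┃  
  Bass·┃             ******                  ┃  
       ┃                                     ┃  
       ┃                                     ┃  
       ┃                                     ┃  
━━━━━━━┃ ##########################          ┃  
       ┃                                     ┃  
       ┃                           .....     ┃  


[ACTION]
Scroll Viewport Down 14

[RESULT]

      ▼┠─────────────────────────────────────┨  
 HiHat·┃+                                    ┃  
   Tom·┃                                     ┃  
  Clap·┃                                     ┃  
  Bass·┃             ******                  ┃  
       ┃                                     ┃  
       ┃                                     ┃  
       ┃                                     ┃  
━━━━━━━┃ ##########################          ┃  
       ┃                                     ┃  
       ┃                           .....     ┃  
       ┃                           .....     ┃  
       ┃                           .....     ┃  
       ┗━━━━━━━━━━━━━━━━━━━━━━━━━━━━━━━━━━━━━┛  
                                                


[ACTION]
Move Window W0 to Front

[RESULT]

      ▼1234567         ┃─────────────────────┨  
 HiHat·█·██···         ┃                     ┃  
   Tom·█·██·█·         ┃                     ┃  
  Clap···█···█         ┃                     ┃  
  Bass········         ┃***                  ┃  
                       ┃                     ┃  
                       ┃                     ┃  
                       ┃                     ┃  
━━━━━━━━━━━━━━━━━━━━━━━┛###########          ┃  
       ┃                                     ┃  
       ┃                           .....     ┃  
       ┃                           .....     ┃  
       ┃                           .....     ┃  
       ┗━━━━━━━━━━━━━━━━━━━━━━━━━━━━━━━━━━━━━┛  
                                                


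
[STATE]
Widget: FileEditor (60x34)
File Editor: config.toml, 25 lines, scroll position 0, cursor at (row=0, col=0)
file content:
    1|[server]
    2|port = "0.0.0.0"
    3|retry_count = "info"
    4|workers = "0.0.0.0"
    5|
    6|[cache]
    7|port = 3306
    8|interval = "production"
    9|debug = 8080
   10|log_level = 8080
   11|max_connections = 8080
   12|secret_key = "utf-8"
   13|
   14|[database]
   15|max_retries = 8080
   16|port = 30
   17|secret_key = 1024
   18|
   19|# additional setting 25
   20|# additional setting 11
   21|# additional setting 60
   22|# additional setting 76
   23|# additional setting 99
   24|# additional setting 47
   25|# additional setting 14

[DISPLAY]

█server]                                                   ▲
port = "0.0.0.0"                                           █
retry_count = "info"                                       ░
workers = "0.0.0.0"                                        ░
                                                           ░
[cache]                                                    ░
port = 3306                                                ░
interval = "production"                                    ░
debug = 8080                                               ░
log_level = 8080                                           ░
max_connections = 8080                                     ░
secret_key = "utf-8"                                       ░
                                                           ░
[database]                                                 ░
max_retries = 8080                                         ░
port = 30                                                  ░
secret_key = 1024                                          ░
                                                           ░
# additional setting 25                                    ░
# additional setting 11                                    ░
# additional setting 60                                    ░
# additional setting 76                                    ░
# additional setting 99                                    ░
# additional setting 47                                    ░
# additional setting 14                                    ░
                                                           ░
                                                           ░
                                                           ░
                                                           ░
                                                           ░
                                                           ░
                                                           ░
                                                           ░
                                                           ▼


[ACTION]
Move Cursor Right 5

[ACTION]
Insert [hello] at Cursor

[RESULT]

[servhello█r]                                              ▲
port = "0.0.0.0"                                           █
retry_count = "info"                                       ░
workers = "0.0.0.0"                                        ░
                                                           ░
[cache]                                                    ░
port = 3306                                                ░
interval = "production"                                    ░
debug = 8080                                               ░
log_level = 8080                                           ░
max_connections = 8080                                     ░
secret_key = "utf-8"                                       ░
                                                           ░
[database]                                                 ░
max_retries = 8080                                         ░
port = 30                                                  ░
secret_key = 1024                                          ░
                                                           ░
# additional setting 25                                    ░
# additional setting 11                                    ░
# additional setting 60                                    ░
# additional setting 76                                    ░
# additional setting 99                                    ░
# additional setting 47                                    ░
# additional setting 14                                    ░
                                                           ░
                                                           ░
                                                           ░
                                                           ░
                                                           ░
                                                           ░
                                                           ░
                                                           ░
                                                           ▼


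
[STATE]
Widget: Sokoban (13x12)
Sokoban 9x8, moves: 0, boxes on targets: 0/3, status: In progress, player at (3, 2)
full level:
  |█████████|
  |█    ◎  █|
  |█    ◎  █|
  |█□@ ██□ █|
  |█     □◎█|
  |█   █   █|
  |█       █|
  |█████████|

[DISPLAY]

█████████    
█    ◎  █    
█    ◎  █    
█□@ ██□ █    
█     □◎█    
█   █   █    
█       █    
█████████    
Moves: 0  0/3
             
             
             


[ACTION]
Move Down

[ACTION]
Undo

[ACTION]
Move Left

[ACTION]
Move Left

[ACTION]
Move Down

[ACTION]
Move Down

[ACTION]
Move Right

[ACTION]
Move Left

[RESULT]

█████████    
█    ◎  █    
█    ◎  █    
█□  ██□ █    
█     □◎█    
█ @ █   █    
█       █    
█████████    
Moves: 4  0/3
             
             
             


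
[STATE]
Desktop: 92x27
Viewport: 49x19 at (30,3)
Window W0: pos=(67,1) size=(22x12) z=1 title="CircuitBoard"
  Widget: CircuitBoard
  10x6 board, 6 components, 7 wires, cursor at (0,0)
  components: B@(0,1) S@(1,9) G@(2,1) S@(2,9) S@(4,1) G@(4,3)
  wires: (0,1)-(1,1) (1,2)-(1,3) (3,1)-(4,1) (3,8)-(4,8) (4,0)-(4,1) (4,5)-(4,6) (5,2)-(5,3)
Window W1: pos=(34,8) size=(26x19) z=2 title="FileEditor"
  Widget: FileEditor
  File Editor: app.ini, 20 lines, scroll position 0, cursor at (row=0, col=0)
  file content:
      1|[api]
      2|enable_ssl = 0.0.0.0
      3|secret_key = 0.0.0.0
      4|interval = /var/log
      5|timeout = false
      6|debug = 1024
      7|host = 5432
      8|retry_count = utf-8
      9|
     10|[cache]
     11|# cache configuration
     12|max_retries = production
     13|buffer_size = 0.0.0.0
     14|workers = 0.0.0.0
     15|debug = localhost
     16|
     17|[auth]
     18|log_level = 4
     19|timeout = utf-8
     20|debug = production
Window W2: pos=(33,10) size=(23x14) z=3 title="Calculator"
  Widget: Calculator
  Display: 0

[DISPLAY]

                                     ┠───────────
                                     ┃   0 1 2 3 
                                     ┃0  [.]  B  
                                     ┃        │  
                                     ┃1       ·  
    ┏━━━━━━━━━━━━━━━━━━━━━━━━┓       ┃           
    ┃ FileEditor             ┃       ┃2       G  
   ┏━━━━━━━━━━━━━━━━━━━━━┓───┨       ┃           
   ┃ Calculator          ┃  ▲┃       ┃3       ·  
   ┠─────────────────────┨  █┃       ┗━━━━━━━━━━━
   ┃                    0┃  ░┃                   
   ┃┌───┬───┬───┬───┐    ┃  ░┃                   
   ┃│ 7 │ 8 │ 9 │ ÷ │    ┃  ░┃                   
   ┃├───┼───┼───┼───┤    ┃  ░┃                   
   ┃│ 4 │ 5 │ 6 │ × │    ┃  ░┃                   
   ┃├───┼───┼───┼───┤    ┃  ░┃                   
   ┃│ 1 │ 2 │ 3 │ - │    ┃  ░┃                   
   ┃├───┼───┼───┼───┤    ┃  ░┃                   
   ┃│ 0 │ . │ = │ + │    ┃  ░┃                   


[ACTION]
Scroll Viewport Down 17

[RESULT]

    ┏━━━━━━━━━━━━━━━━━━━━━━━━┓       ┃           
    ┃ FileEditor             ┃       ┃2       G  
   ┏━━━━━━━━━━━━━━━━━━━━━┓───┨       ┃           
   ┃ Calculator          ┃  ▲┃       ┃3       ·  
   ┠─────────────────────┨  █┃       ┗━━━━━━━━━━━
   ┃                    0┃  ░┃                   
   ┃┌───┬───┬───┬───┐    ┃  ░┃                   
   ┃│ 7 │ 8 │ 9 │ ÷ │    ┃  ░┃                   
   ┃├───┼───┼───┼───┤    ┃  ░┃                   
   ┃│ 4 │ 5 │ 6 │ × │    ┃  ░┃                   
   ┃├───┼───┼───┼───┤    ┃  ░┃                   
   ┃│ 1 │ 2 │ 3 │ - │    ┃  ░┃                   
   ┃├───┼───┼───┼───┤    ┃  ░┃                   
   ┃│ 0 │ . │ = │ + │    ┃  ░┃                   
   ┃└───┴───┴───┴───┘    ┃io░┃                   
   ┗━━━━━━━━━━━━━━━━━━━━━┛  ░┃                   
    ┃workers = 0.0.0.0      ░┃                   
    ┃debug = localhost      ▼┃                   
    ┗━━━━━━━━━━━━━━━━━━━━━━━━┛                   


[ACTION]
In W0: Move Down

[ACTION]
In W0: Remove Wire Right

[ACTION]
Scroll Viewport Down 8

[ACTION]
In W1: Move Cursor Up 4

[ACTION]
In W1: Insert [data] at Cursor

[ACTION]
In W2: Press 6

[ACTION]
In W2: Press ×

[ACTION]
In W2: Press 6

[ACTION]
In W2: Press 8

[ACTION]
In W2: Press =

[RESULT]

    ┏━━━━━━━━━━━━━━━━━━━━━━━━┓       ┃           
    ┃ FileEditor             ┃       ┃2       G  
   ┏━━━━━━━━━━━━━━━━━━━━━┓───┨       ┃           
   ┃ Calculator          ┃  ▲┃       ┃3       ·  
   ┠─────────────────────┨  █┃       ┗━━━━━━━━━━━
   ┃                  408┃  ░┃                   
   ┃┌───┬───┬───┬───┐    ┃  ░┃                   
   ┃│ 7 │ 8 │ 9 │ ÷ │    ┃  ░┃                   
   ┃├───┼───┼───┼───┤    ┃  ░┃                   
   ┃│ 4 │ 5 │ 6 │ × │    ┃  ░┃                   
   ┃├───┼───┼───┼───┤    ┃  ░┃                   
   ┃│ 1 │ 2 │ 3 │ - │    ┃  ░┃                   
   ┃├───┼───┼───┼───┤    ┃  ░┃                   
   ┃│ 0 │ . │ = │ + │    ┃  ░┃                   
   ┃└───┴───┴───┴───┘    ┃io░┃                   
   ┗━━━━━━━━━━━━━━━━━━━━━┛  ░┃                   
    ┃workers = 0.0.0.0      ░┃                   
    ┃debug = localhost      ▼┃                   
    ┗━━━━━━━━━━━━━━━━━━━━━━━━┛                   


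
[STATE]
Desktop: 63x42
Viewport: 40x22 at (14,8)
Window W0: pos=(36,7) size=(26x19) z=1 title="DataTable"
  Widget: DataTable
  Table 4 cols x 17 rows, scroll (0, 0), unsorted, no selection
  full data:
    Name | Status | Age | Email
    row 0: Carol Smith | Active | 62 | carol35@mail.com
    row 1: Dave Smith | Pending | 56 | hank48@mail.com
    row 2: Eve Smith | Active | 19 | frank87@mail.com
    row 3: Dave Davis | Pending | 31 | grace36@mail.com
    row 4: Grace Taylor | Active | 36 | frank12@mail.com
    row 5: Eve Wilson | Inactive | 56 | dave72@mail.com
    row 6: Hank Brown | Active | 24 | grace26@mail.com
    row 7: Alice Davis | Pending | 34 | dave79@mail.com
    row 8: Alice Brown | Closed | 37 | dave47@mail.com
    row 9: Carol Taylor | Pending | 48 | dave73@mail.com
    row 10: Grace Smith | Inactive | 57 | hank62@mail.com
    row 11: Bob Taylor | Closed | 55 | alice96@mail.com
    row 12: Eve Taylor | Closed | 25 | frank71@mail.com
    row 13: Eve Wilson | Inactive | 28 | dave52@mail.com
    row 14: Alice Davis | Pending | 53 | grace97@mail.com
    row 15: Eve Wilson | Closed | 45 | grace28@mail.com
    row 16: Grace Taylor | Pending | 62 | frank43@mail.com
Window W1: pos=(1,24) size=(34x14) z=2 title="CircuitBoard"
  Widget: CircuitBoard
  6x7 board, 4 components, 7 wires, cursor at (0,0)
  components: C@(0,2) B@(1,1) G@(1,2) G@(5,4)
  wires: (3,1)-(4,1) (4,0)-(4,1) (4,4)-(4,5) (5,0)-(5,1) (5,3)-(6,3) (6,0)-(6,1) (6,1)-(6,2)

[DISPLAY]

                      ┃ DataTable       
                      ┠─────────────────
                      ┃Name        │Stat
                      ┃────────────┼────
                      ┃Carol Smith │Acti
                      ┃Dave Smith  │Pend
                      ┃Eve Smith   │Acti
                      ┃Dave Davis  │Pend
                      ┃Grace Taylor│Acti
                      ┃Eve Wilson  │Inac
                      ┃Hank Brown  │Acti
                      ┃Alice Davis │Pend
                      ┃Alice Brown │Clos
                      ┃Carol Taylor│Pend
                      ┃Grace Smith │Inac
                      ┃Bob Taylor  │Clos
━━━━━━━━━━━━━━━━━━━━┓ ┃Eve Taylor  │Clos
d                   ┃ ┗━━━━━━━━━━━━━━━━━
────────────────────┨                   
 5                  ┃                   
C                   ┃                   
                    ┃                   


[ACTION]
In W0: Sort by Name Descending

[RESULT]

                      ┃ DataTable       
                      ┠─────────────────
                      ┃Name       ▼│Stat
                      ┃────────────┼────
                      ┃Hank Brown  │Acti
                      ┃Grace Taylor│Acti
                      ┃Grace Taylor│Pend
                      ┃Grace Smith │Inac
                      ┃Eve Wilson  │Inac
                      ┃Eve Wilson  │Inac
                      ┃Eve Wilson  │Clos
                      ┃Eve Taylor  │Clos
                      ┃Eve Smith   │Acti
                      ┃Dave Smith  │Pend
                      ┃Dave Davis  │Pend
                      ┃Carol Taylor│Pend
━━━━━━━━━━━━━━━━━━━━┓ ┃Carol Smith │Acti
d                   ┃ ┗━━━━━━━━━━━━━━━━━
────────────────────┨                   
 5                  ┃                   
C                   ┃                   
                    ┃                   


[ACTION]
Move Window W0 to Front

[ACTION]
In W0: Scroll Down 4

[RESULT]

                      ┃ DataTable       
                      ┠─────────────────
                      ┃Name       ▼│Stat
                      ┃────────────┼────
                      ┃Eve Wilson  │Inac
                      ┃Eve Wilson  │Inac
                      ┃Eve Wilson  │Clos
                      ┃Eve Taylor  │Clos
                      ┃Eve Smith   │Acti
                      ┃Dave Smith  │Pend
                      ┃Dave Davis  │Pend
                      ┃Carol Taylor│Pend
                      ┃Carol Smith │Acti
                      ┃Bob Taylor  │Clos
                      ┃Alice Davis │Pend
                      ┃Alice Davis │Pend
━━━━━━━━━━━━━━━━━━━━┓ ┃Alice Brown │Clos
d                   ┃ ┗━━━━━━━━━━━━━━━━━
────────────────────┨                   
 5                  ┃                   
C                   ┃                   
                    ┃                   


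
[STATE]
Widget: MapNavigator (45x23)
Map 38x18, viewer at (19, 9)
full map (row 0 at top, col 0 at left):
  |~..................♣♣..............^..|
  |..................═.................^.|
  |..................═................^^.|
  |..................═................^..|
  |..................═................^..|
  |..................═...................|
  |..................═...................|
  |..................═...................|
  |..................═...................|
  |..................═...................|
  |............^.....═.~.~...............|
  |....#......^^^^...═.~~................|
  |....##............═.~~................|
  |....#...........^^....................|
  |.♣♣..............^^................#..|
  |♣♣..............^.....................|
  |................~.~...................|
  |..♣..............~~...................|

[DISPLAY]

                                             
                                             
   ~..................♣♣..............^..    
   ..................═.................^.    
   ..................═................^^.    
   ..................═................^..    
   ..................═................^..    
   ..................═...................    
   ..................═...................    
   ..................═...................    
   ..................═...................    
   ..................═@..................    
   ............^.....═.~.~...............    
   ....#......^^^^...═.~~................    
   ....##............═.~~................    
   ....#...........^^....................    
   .♣♣..............^^................#..    
   ♣♣..............^.....................    
   ................~.~...................    
   ..♣..............~~...................    
                                             
                                             
                                             


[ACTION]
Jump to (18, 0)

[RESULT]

                                             
                                             
                                             
                                             
                                             
                                             
                                             
                                             
                                             
                                             
                                             
    ~.................@♣♣..............^..   
    ..................═.................^.   
    ..................═................^^.   
    ..................═................^..   
    ..................═................^..   
    ..................═...................   
    ..................═...................   
    ..................═...................   
    ..................═...................   
    ..................═...................   
    ............^.....═.~.~...............   
    ....#......^^^^...═.~~................   


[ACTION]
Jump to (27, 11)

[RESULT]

..............♣♣..............^..            
.............═.................^.            
.............═................^^.            
.............═................^..            
.............═................^..            
.............═...................            
.............═...................            
.............═...................            
.............═...................            
.............═...................            
.......^.....═.~.~...............            
......^^^^...═.~~.....@..........            
#............═.~~................            
...........^^....................            
............^^................#..            
...........^.....................            
...........~.~...................            
............~~...................            
                                             
                                             
                                             
                                             
                                             


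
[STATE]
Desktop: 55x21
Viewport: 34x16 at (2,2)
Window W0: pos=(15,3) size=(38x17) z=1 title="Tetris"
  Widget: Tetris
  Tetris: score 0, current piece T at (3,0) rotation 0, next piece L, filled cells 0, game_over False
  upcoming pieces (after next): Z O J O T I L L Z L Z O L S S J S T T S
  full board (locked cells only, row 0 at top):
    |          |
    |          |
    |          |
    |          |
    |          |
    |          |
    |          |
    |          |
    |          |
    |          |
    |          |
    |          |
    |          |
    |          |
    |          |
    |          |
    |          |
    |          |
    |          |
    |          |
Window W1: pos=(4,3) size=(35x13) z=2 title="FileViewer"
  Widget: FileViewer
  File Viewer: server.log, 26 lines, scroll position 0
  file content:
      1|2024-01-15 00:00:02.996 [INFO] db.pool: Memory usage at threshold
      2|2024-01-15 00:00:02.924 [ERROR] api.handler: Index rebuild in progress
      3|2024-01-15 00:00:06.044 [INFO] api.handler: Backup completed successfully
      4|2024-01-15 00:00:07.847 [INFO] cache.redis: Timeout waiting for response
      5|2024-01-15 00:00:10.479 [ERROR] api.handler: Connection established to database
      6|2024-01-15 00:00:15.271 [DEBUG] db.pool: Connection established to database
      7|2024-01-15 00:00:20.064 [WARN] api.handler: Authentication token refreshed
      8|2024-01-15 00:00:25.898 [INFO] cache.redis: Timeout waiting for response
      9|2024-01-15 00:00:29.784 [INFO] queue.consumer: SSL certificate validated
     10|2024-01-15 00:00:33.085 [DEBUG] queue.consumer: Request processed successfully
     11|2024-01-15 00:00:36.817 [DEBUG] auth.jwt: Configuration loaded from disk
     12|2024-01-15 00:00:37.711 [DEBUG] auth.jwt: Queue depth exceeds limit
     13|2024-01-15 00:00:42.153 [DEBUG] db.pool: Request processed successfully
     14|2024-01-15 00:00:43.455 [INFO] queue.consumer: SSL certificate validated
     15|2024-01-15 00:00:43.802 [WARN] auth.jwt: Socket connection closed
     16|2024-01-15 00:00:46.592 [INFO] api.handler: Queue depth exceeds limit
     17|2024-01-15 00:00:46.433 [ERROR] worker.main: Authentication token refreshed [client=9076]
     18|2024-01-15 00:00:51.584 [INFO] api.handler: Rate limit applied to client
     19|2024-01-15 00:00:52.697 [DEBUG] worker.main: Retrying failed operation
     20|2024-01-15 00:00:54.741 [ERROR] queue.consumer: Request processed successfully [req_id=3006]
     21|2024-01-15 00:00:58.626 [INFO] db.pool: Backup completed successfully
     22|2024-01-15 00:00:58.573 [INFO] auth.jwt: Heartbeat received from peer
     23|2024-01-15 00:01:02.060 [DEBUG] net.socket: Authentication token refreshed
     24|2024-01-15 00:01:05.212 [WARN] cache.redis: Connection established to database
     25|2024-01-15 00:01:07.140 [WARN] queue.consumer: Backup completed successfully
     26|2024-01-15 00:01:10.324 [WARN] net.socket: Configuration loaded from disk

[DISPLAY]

                                  
  ┏━━━━━━━━━━━━━━━━━━━━━━━━━━━━━━━
  ┃ FileViewer                    
  ┠───────────────────────────────
  ┃2024-01-15 00:00:02.996 [INFO] 
  ┃2024-01-15 00:00:02.924 [ERROR]
  ┃2024-01-15 00:00:06.044 [INFO] 
  ┃2024-01-15 00:00:07.847 [INFO] 
  ┃2024-01-15 00:00:10.479 [ERROR]
  ┃2024-01-15 00:00:15.271 [DEBUG]
  ┃2024-01-15 00:00:20.064 [WARN] 
  ┃2024-01-15 00:00:25.898 [INFO] 
  ┃2024-01-15 00:00:29.784 [INFO] 
  ┗━━━━━━━━━━━━━━━━━━━━━━━━━━━━━━━
             ┃          │         
             ┃          │         


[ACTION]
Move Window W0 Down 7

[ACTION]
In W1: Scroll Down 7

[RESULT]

                                  
  ┏━━━━━━━━━━━━━━━━━━━━━━━━━━━━━━━
  ┃ FileViewer                    
  ┠───────────────────────────────
  ┃2024-01-15 00:00:25.898 [INFO] 
  ┃2024-01-15 00:00:29.784 [INFO] 
  ┃2024-01-15 00:00:33.085 [DEBUG]
  ┃2024-01-15 00:00:36.817 [DEBUG]
  ┃2024-01-15 00:00:37.711 [DEBUG]
  ┃2024-01-15 00:00:42.153 [DEBUG]
  ┃2024-01-15 00:00:43.455 [INFO] 
  ┃2024-01-15 00:00:43.802 [WARN] 
  ┃2024-01-15 00:00:46.592 [INFO] 
  ┗━━━━━━━━━━━━━━━━━━━━━━━━━━━━━━━
             ┃          │         
             ┃          │         


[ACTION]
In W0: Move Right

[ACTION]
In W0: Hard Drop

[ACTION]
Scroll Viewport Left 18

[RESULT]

                                  
    ┏━━━━━━━━━━━━━━━━━━━━━━━━━━━━━
    ┃ FileViewer                  
    ┠─────────────────────────────
    ┃2024-01-15 00:00:25.898 [INFO
    ┃2024-01-15 00:00:29.784 [INFO
    ┃2024-01-15 00:00:33.085 [DEBU
    ┃2024-01-15 00:00:36.817 [DEBU
    ┃2024-01-15 00:00:37.711 [DEBU
    ┃2024-01-15 00:00:42.153 [DEBU
    ┃2024-01-15 00:00:43.455 [INFO
    ┃2024-01-15 00:00:43.802 [WARN
    ┃2024-01-15 00:00:46.592 [INFO
    ┗━━━━━━━━━━━━━━━━━━━━━━━━━━━━━
               ┃          │       
               ┃          │       


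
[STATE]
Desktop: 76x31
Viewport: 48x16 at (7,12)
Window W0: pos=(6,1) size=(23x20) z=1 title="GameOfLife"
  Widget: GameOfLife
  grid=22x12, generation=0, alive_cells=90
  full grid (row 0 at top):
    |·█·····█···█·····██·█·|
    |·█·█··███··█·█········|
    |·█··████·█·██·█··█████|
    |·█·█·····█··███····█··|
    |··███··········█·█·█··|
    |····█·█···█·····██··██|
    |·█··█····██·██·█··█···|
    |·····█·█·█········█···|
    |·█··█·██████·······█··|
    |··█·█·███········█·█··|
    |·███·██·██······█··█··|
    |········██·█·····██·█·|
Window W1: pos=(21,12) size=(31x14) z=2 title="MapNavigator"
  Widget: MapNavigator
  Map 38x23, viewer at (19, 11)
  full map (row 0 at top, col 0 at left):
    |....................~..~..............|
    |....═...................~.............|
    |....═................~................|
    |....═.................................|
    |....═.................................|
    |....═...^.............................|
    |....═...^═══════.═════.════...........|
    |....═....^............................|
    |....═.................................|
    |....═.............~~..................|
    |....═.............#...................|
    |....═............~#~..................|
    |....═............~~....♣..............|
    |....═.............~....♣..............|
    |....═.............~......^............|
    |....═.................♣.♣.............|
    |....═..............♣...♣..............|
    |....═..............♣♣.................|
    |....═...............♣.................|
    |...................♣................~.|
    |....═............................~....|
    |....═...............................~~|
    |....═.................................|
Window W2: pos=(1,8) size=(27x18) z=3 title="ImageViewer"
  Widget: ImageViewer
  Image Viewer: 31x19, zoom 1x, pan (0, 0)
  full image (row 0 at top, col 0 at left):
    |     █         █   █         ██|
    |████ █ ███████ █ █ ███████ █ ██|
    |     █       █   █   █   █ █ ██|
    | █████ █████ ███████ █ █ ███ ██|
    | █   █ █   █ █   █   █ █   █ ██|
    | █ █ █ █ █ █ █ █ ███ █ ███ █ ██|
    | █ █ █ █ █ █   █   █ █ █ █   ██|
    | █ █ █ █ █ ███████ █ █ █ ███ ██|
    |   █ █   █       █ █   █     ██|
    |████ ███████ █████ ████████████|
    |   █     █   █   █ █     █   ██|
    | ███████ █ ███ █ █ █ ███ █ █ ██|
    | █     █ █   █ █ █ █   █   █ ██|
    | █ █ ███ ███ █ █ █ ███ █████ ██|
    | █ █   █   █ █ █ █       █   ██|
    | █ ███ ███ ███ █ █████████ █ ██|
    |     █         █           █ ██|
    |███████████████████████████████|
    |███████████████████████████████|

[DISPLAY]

█ ███████ █ █ ██████┃━━━━━━━━━━━━━━━━━━━━━━━┓   
█       █   █   █   ┃vigator                ┃   
█ █████ ███████ █ █ ┃───────────────────────┨   
█ █   █ █   █   █ █ ┃═════.═════.════.......┃   
█ █ █ █ █ █ ███ █ ██┃.......................┃   
█ █ █ █   █   █ █ █ ┃.......................┃   
█ █ █ ███████ █ █ █ ┃.......~~..............┃   
█   █       █ █   █ ┃.......#...............┃   
███████ █████ ██████┃......~#@..............┃   
    █   █   █ █     ┃......~~....♣..........┃   
███ █ ███ █ █ █ ███ ┃.......~....♣..........┃   
  █ █   █ █ █ █   █ ┃.......~......^........┃   
███ ███ █ █ █ ███ ██┃...........♣.♣.........┃   
━━━━━━━━━━━━━━━━━━━━┛━━━━━━━━━━━━━━━━━━━━━━━┛   
                                                
                                                


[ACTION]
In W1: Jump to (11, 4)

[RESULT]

█ ███████ █ █ ██████┃━━━━━━━━━━━━━━━━━━━━━━━┓   
█       █   █   █   ┃vigator                ┃   
█ █████ ███████ █ █ ┃───────────────────────┨   
█ █   █ █   █   █ █ ┃                       ┃   
█ █ █ █ █ █ ███ █ ██┃.................~..~..┃   
█ █ █ █   █   █ █ █ ┃.═...................~.┃   
█ █ █ ███████ █ █ █ ┃.═................~....┃   
█   █       █ █   █ ┃.═.....................┃   
███████ █████ ██████┃.═......@..............┃   
    █   █   █ █     ┃.═...^.................┃   
███ █ ███ █ █ █ ███ ┃.═...^═══════.═════.═══┃   
  █ █   █ █ █ █   █ ┃.═....^................┃   
███ ███ █ █ █ ███ ██┃.═.....................┃   
━━━━━━━━━━━━━━━━━━━━┛━━━━━━━━━━━━━━━━━━━━━━━┛   
                                                
                                                


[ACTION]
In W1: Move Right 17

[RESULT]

█ ███████ █ █ ██████┃━━━━━━━━━━━━━━━━━━━━━━━┓   
█       █   █   █   ┃vigator                ┃   
█ █████ ███████ █ █ ┃───────────────────────┨   
█ █   █ █   █   █ █ ┃                       ┃   
█ █ █ █ █ █ ███ █ ██┃~..~..............     ┃   
█ █ █ █   █   █ █ █ ┃....~.............     ┃   
█ █ █ ███████ █ █ █ ┃.~................     ┃   
█   █       █ █   █ ┃..................     ┃   
███████ █████ ██████┃........@.........     ┃   
    █   █   █ █     ┃..................     ┃   
███ █ ███ █ █ █ ███ ┃══.════...........     ┃   
  █ █   █ █ █ █   █ ┃..................     ┃   
███ ███ █ █ █ ███ ██┃..................     ┃   
━━━━━━━━━━━━━━━━━━━━┛━━━━━━━━━━━━━━━━━━━━━━━┛   
                                                
                                                


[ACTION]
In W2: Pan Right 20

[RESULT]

█ █ ██              ┃━━━━━━━━━━━━━━━━━━━━━━━┓   
█ █ ██              ┃vigator                ┃   
███ ██              ┃───────────────────────┨   
  █ ██              ┃                       ┃   
█ █ ██              ┃~..~..............     ┃   
█   ██              ┃....~.............     ┃   
███ ██              ┃.~................     ┃   
    ██              ┃..................     ┃   
██████              ┃........@.........     ┃   
█   ██              ┃..................     ┃   
█ █ ██              ┃══.════...........     ┃   
  █ ██              ┃..................     ┃   
███ ██              ┃..................     ┃   
━━━━━━━━━━━━━━━━━━━━┛━━━━━━━━━━━━━━━━━━━━━━━┛   
                                                
                                                


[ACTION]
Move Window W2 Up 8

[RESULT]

██████              ┃━━━━━━━━━━━━━━━━━━━━━━━┓   
█   ██              ┃vigator                ┃   
█ █ ██              ┃───────────────────────┨   
  █ ██              ┃                       ┃   
███ ██              ┃~..~..............     ┃   
━━━━━━━━━━━━━━━━━━━━┛....~.............     ┃   
              ┃.......~................     ┃   
              ┃........................     ┃   
━━━━━━━━━━━━━━┃..............@.........     ┃   
              ┃........................     ┃   
              ┃══.═════.════...........     ┃   
              ┃........................     ┃   
              ┃........................     ┃   
              ┗━━━━━━━━━━━━━━━━━━━━━━━━━━━━━┛   
                                                
                                                
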